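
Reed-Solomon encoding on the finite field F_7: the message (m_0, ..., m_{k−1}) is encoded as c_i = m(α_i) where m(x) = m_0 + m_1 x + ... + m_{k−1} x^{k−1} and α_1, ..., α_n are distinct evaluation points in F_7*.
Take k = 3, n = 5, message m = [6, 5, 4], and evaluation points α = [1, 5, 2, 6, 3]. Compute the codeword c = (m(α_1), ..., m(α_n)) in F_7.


c = [1, 5, 4, 5, 1]

Message polynomial: m(x) = 6 + 5·x + 4·x^2 (mod 7).
For each evaluation point α_i, compute m(α_i) mod 7:
  α_1 = 1: Horner steps 4 → 2 → 1, so m(1) = 1.
  α_2 = 5: Horner steps 4 → 4 → 5, so m(5) = 5.
  α_3 = 2: Horner steps 4 → 6 → 4, so m(2) = 4.
  α_4 = 6: Horner steps 4 → 1 → 5, so m(6) = 5.
  α_5 = 3: Horner steps 4 → 3 → 1, so m(3) = 1.
Codeword c = [1, 5, 4, 5, 1] ∈ F_7^5.


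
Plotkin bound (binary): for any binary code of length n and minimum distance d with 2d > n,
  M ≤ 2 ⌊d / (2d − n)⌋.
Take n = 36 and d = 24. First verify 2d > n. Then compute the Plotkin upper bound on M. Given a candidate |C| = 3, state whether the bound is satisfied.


Plotkin bound M ≤ 4; given |C| = 3 ≤ bound (satisfied).

Check applicability: 2d = 48, n = 36.
2d − n = 12 > 0, so Plotkin applies.
Compute d/(2d−n) = 24/12 ≈ 2.0000.
⌊d/(2d−n)⌋ = 2.
Plotkin bound: M ≤ 2·2 = 4.
Given |C| = 3, check: satisfied.
This |C| is below the Plotkin bound.


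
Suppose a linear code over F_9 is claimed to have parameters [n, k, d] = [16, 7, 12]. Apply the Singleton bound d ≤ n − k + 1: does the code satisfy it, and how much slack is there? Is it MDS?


Singleton RHS = n − k + 1 = 10, slack = -2, bound violated (no such code; not MDS).

Singleton bound: d ≤ n − k + 1.
Here n = 16, k = 7, so n − k + 1 = 10.
Given d = 12, check d ≤ 10: NO.
Slack = (n − k + 1) − d = -2.
The slack is negative: d = 12 exceeds n − k + 1 = 10 by 2, so the Singleton bound is violated and no linear [16, 7, 12]_9 code can exist. In particular it is not MDS (MDS requires d = n − k + 1 exactly).
Description: the claimed parameters are [16, 7, 12]_9; such a code would be impossible (violates the Singleton bound).


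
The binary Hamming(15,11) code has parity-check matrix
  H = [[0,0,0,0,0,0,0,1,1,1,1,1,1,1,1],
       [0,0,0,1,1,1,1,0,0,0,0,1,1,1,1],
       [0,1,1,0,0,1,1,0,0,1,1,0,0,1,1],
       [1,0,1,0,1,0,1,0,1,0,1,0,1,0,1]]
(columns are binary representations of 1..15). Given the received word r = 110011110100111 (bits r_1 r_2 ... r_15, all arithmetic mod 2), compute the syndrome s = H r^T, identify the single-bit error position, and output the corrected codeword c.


s = (1, 0, 0, 1)^T, error position = 9, corrected codeword c = 110011111100111

Compute s = H r^T mod 2 one row at a time:
  s_1 = 1 + 0 + 1 + 0 + 0 + 1 + 1 + 1 = 5 ≡ 1 (mod 2).
  s_2 = 0 + 1 + 1 + 1 + 0 + 1 + 1 + 1 = 6 ≡ 0 (mod 2).
  s_3 = 1 + 0 + 1 + 1 + 1 + 0 + 1 + 1 = 6 ≡ 0 (mod 2).
  s_4 = 1 + 0 + 1 + 1 + 0 + 0 + 1 + 1 = 5 ≡ 1 (mod 2).
s = (1, 0, 0, 1)^T — this equals column 9 of H (binary 1001), so error is at position 9.
Correct: flip bit 9 of r = 110011110100111 to get c = 110011111100111.


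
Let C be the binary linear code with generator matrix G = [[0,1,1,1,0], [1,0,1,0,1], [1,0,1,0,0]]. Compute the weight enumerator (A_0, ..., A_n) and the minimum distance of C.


Weight distribution: A_0 = 1, A_1 = 1, A_2 = 1, A_3 = 3, A_4 = 2. Minimum distance d = 1.

Enumerate all 2^3 = 8 messages m ∈ F_2^3.
For each, compute codeword c = mG in F_2^5, then tally its weight.
  m = 000 → c = 00000, weight = 0.
  m = 100 → c = 01110, weight = 3.
  m = 010 → c = 10101, weight = 3.
  m = 110 → c = 11011, weight = 4.
  m = 001 → c = 10100, weight = 2.
  m = 101 → c = 11010, weight = 3.
  m = 011 → c = 00001, weight = 1.
  m = 111 → c = 01111, weight = 4.
Tally weights:
  weight 0: 1 codewords.
  weight 1: 1 codewords.
  weight 2: 1 codewords.
  weight 3: 3 codewords.
  weight 4: 2 codewords.
Minimum distance d = smallest w > 0 with A_w > 0 = 1.
Sanity: Σ A_w = 8 = 2^3 = 8 ✓.


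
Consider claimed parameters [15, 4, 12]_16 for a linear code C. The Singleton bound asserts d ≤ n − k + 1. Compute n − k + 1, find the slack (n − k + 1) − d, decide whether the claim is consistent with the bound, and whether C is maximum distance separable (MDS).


Singleton RHS = n − k + 1 = 12, slack = 0, bound satisfied, MDS.

Singleton bound: d ≤ n − k + 1.
Here n = 15, k = 4, so n − k + 1 = 12.
Given d = 12, check d ≤ 12: YES.
Slack = (n − k + 1) − d = 0.
The code is MDS (slack = 0).
Description: the claimed parameters are [15, 4, 12]_16; such a code would be MDS (meets Singleton bound).


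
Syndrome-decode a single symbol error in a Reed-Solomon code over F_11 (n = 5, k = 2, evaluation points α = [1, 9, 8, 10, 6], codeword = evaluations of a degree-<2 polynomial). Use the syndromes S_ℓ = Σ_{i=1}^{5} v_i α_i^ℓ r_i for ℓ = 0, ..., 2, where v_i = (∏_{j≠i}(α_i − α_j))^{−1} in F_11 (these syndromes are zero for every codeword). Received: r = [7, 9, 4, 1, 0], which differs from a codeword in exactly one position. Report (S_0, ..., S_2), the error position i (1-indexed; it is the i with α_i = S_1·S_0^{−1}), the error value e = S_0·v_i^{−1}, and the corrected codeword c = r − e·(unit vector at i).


S = (7, 1, 8), error at position 3, error magnitude e = 9, c = [7, 9, 6, 1, 0].

Step 1: column multipliers v_i = (∏_{j≠i}(α_i − α_j))^{−1} mod 11.
  i = 1 (α = 1): (1−9)(1−8)(1−10)(1−6) = (−8)·(−7)·(−9)·(−5) = 2520 ≡ 1, so v_1 = 1^{−1} = 1 (mod 11).
  i = 2 (α = 9): (9−1)(9−8)(9−10)(9−6) = 8·1·(−1)·3 = −24 ≡ 9, so v_2 = 9^{−1} = 5 (mod 11).
  i = 3 (α = 8): (8−1)(8−9)(8−10)(8−6) = 7·(−1)·(−2)·2 = 28 ≡ 6, so v_3 = 6^{−1} = 2 (mod 11).
  i = 4 (α = 10): (10−1)(10−9)(10−8)(10−6) = 9·1·2·4 = 72 ≡ 6, so v_4 = 6^{−1} = 2 (mod 11).
  i = 5 (α = 6): (6−1)(6−9)(6−8)(6−10) = 5·(−3)·(−2)·(−4) = −120 ≡ 1, so v_5 = 1^{−1} = 1 (mod 11).
  v = [1, 5, 2, 2, 1].
Step 2: syndromes of r = [7, 9, 4, 1, 0] (all sums mod 11).
  S_0 = Σ v_i r_i = 1·7 + 5·9 + 2·4 + 2·1 + 1·0 = 62 ≡ 7.
  S_1 = Σ v_i α_i r_i = 1·1·7 + 5·9·9 + 2·8·4 + 2·10·1 + 1·6·0 = 496 ≡ 1.
  α_i^2 mod 11 = [1, 4, 9, 1, 3].
  S_2 = Σ v_i α_i^2 r_i = 1·1·7 + 5·4·9 + 2·9·4 + 2·1·1 + 1·3·0 = 261 ≡ 8.
  S = (7, 1, 8) ≠ 0, so r is not a codeword (an error is present).
Step 3: locate the error. For a single error e at position i, S_ℓ = v_i·e·α_i^ℓ, so α_err = S_1/S_0.
  S_0^{−1} = 7^{−1} = 8 (mod 11), so α_err = 1·8 = 8 ≡ 8 = α_3. Error position i = 3.
  Consistency check: S_2/S_1 = 8·1 = 8 ≡ 8 = α_err ✓ (single-error assumption holds).
Step 4: error magnitude e = S_0/v_3 = S_0·∏_{j≠3}(α_3 − α_j) = 7·6 = 42 ≡ 9 (mod 11).
Step 5: correct position 3: c_3 = r_3 − e = 4 − 9 ≡ 6 (mod 11). Hence c = [7, 9, 6, 1, 0].
  Check: interpolating c through the α_i gives m(x) = 4 + 3·x (degree < 2) with m(α_i) = c_i for every i, so c is indeed a codeword.


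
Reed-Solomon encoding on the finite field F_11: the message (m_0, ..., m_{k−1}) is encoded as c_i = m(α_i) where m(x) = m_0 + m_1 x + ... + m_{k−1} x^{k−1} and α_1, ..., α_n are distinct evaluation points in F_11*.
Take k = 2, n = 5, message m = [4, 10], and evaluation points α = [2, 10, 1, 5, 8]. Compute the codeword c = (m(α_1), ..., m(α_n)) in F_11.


c = [2, 5, 3, 10, 7]

Message polynomial: m(x) = 4 + 10·x (mod 11).
For each evaluation point α_i, compute m(α_i) mod 11:
  α_1 = 2: Horner steps 10 → 2, so m(2) = 2.
  α_2 = 10: Horner steps 10 → 5, so m(10) = 5.
  α_3 = 1: Horner steps 10 → 3, so m(1) = 3.
  α_4 = 5: Horner steps 10 → 10, so m(5) = 10.
  α_5 = 8: Horner steps 10 → 7, so m(8) = 7.
Codeword c = [2, 5, 3, 10, 7] ∈ F_11^5.


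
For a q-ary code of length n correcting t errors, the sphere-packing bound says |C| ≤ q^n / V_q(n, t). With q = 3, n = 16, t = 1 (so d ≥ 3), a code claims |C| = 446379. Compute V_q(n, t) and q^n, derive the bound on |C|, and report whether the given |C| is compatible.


V_q(n, t) = 33, q^n = 43046721, Hamming bound = 1304446, |C| = 446379 ≤ bound (satisfied).

Step 1: Compute V_q(n, t) = Σ_{j=0}^1 C(n, j) (q−1)^j.
  j = 0: C(16,0)·(2)^0 = 1·1 = 1.
  j = 1: C(16,1)·(2)^1 = 16·2 = 32.
  V_q(n, t) = 1 + 32 = 33.
Step 2: q^n = 3^16 = 43046721.
Step 3: Hamming bound ⌊q^n / V_q(n,t)⌋ = ⌊43046721/33⌋ = 1304446.
Step 4: Compare |C| = 446379 to 1304446: satisfied.
The claimed |C| lies below the Hamming bound.


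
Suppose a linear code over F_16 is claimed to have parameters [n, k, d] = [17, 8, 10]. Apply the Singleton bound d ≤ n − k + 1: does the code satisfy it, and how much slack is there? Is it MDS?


Singleton RHS = n − k + 1 = 10, slack = 0, bound satisfied, MDS.

Singleton bound: d ≤ n − k + 1.
Here n = 17, k = 8, so n − k + 1 = 10.
Given d = 10, check d ≤ 10: YES.
Slack = (n − k + 1) − d = 0.
The code is MDS (slack = 0).
Description: the claimed parameters are [17, 8, 10]_16; such a code would be MDS (meets Singleton bound).


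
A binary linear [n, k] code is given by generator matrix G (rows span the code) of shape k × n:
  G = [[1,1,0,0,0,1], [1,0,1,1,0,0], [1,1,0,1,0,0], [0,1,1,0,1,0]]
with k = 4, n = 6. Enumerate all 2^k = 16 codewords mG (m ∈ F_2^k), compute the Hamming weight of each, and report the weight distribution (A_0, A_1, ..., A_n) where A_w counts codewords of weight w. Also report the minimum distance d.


Weight distribution: A_0 = 1, A_1 = 1, A_2 = 2, A_3 = 6, A_4 = 5, A_5 = 1. Minimum distance d = 1.

Enumerate all 2^4 = 16 messages m ∈ F_2^4.
For each, compute codeword c = mG in F_2^6, then tally its weight.
  m = 0000 → c = 000000, weight = 0.
  m = 1000 → c = 110001, weight = 3.
  m = 0100 → c = 101100, weight = 3.
  m = 1100 → c = 011101, weight = 4.
  m = 0010 → c = 110100, weight = 3.
  m = 1010 → c = 000101, weight = 2.
  m = 0110 → c = 011000, weight = 2.
  m = 1110 → c = 101001, weight = 3.
  m = 0001 → c = 011010, weight = 3.
  m = 1001 → c = 101011, weight = 4.
  m = 0101 → c = 110110, weight = 4.
  m = 1101 → c = 000111, weight = 3.
  m = 0011 → c = 101110, weight = 4.
  m = 1011 → c = 011111, weight = 5.
  m = 0111 → c = 000010, weight = 1.
  m = 1111 → c = 110011, weight = 4.
Tally weights:
  weight 0: 1 codewords.
  weight 1: 1 codewords.
  weight 2: 2 codewords.
  weight 3: 6 codewords.
  weight 4: 5 codewords.
  weight 5: 1 codewords.
Minimum distance d = smallest w > 0 with A_w > 0 = 1.
Sanity: Σ A_w = 16 = 2^4 = 16 ✓.


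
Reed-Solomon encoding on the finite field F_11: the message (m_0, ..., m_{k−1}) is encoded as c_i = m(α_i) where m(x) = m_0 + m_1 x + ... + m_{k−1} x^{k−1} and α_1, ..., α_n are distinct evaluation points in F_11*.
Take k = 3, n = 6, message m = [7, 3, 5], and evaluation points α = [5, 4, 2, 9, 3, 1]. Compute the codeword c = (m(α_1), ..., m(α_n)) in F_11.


c = [4, 0, 0, 10, 6, 4]

Message polynomial: m(x) = 7 + 3·x + 5·x^2 (mod 11).
For each evaluation point α_i, compute m(α_i) mod 11:
  α_1 = 5: Horner steps 5 → 6 → 4, so m(5) = 4.
  α_2 = 4: Horner steps 5 → 1 → 0, so m(4) = 0.
  α_3 = 2: Horner steps 5 → 2 → 0, so m(2) = 0.
  α_4 = 9: Horner steps 5 → 4 → 10, so m(9) = 10.
  α_5 = 3: Horner steps 5 → 7 → 6, so m(3) = 6.
  α_6 = 1: Horner steps 5 → 8 → 4, so m(1) = 4.
Codeword c = [4, 0, 0, 10, 6, 4] ∈ F_11^6.


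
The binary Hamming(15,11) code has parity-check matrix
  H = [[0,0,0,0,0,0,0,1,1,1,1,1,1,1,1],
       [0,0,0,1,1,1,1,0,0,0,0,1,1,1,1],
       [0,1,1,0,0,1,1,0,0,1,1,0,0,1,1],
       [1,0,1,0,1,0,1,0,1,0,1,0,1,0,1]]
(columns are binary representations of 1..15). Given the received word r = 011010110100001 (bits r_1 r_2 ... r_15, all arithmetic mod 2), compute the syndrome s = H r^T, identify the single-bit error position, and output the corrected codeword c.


s = (1, 1, 1, 0)^T, error position = 14, corrected codeword c = 011010110100011

Compute s = H r^T mod 2 one row at a time:
  s_1 = 1 + 0 + 1 + 0 + 0 + 0 + 0 + 1 = 3 ≡ 1 (mod 2).
  s_2 = 0 + 1 + 0 + 1 + 0 + 0 + 0 + 1 = 3 ≡ 1 (mod 2).
  s_3 = 1 + 1 + 0 + 1 + 1 + 0 + 0 + 1 = 5 ≡ 1 (mod 2).
  s_4 = 0 + 1 + 1 + 1 + 0 + 0 + 0 + 1 = 4 ≡ 0 (mod 2).
s = (1, 1, 1, 0)^T — this equals column 14 of H (binary 1110), so error is at position 14.
Correct: flip bit 14 of r = 011010110100001 to get c = 011010110100011.


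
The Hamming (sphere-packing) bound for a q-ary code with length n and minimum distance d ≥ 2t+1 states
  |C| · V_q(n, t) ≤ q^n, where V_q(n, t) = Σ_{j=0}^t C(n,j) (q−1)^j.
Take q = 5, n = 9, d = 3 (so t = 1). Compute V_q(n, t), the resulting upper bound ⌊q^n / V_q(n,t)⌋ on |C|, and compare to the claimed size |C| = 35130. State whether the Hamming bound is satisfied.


V_q(n, t) = 37, q^n = 1953125, Hamming bound = 52787, |C| = 35130 ≤ bound (satisfied).

Step 1: Compute V_q(n, t) = Σ_{j=0}^1 C(n, j) (q−1)^j.
  j = 0: C(9,0)·(4)^0 = 1·1 = 1.
  j = 1: C(9,1)·(4)^1 = 9·4 = 36.
  V_q(n, t) = 1 + 36 = 37.
Step 2: q^n = 5^9 = 1953125.
Step 3: Hamming bound ⌊q^n / V_q(n,t)⌋ = ⌊1953125/37⌋ = 52787.
Step 4: Compare |C| = 35130 to 52787: satisfied.
The claimed |C| lies below the Hamming bound.


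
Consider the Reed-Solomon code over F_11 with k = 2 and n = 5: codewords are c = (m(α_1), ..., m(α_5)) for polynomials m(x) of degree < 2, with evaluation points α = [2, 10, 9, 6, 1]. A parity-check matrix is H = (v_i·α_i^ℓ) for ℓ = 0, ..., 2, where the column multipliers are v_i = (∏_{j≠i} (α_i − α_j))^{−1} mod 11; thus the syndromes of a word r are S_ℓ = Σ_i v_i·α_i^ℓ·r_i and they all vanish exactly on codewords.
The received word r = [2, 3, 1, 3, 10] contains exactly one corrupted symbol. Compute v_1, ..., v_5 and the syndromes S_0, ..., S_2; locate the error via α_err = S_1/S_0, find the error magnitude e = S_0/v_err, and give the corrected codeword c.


S = (5, 6, 5), error at position 2, error magnitude e = 10, c = [2, 4, 1, 3, 10].

Step 1: column multipliers v_i = (∏_{j≠i}(α_i − α_j))^{−1} mod 11.
  i = 1 (α = 2): (2−10)(2−9)(2−6)(2−1) = (−8)·(−7)·(−4)·1 = −224 ≡ 7, so v_1 = 7^{−1} = 8 (mod 11).
  i = 2 (α = 10): (10−2)(10−9)(10−6)(10−1) = 8·1·4·9 = 288 ≡ 2, so v_2 = 2^{−1} = 6 (mod 11).
  i = 3 (α = 9): (9−2)(9−10)(9−6)(9−1) = 7·(−1)·3·8 = −168 ≡ 8, so v_3 = 8^{−1} = 7 (mod 11).
  i = 4 (α = 6): (6−2)(6−10)(6−9)(6−1) = 4·(−4)·(−3)·5 = 240 ≡ 9, so v_4 = 9^{−1} = 5 (mod 11).
  i = 5 (α = 1): (1−2)(1−10)(1−9)(1−6) = (−1)·(−9)·(−8)·(−5) = 360 ≡ 8, so v_5 = 8^{−1} = 7 (mod 11).
  v = [8, 6, 7, 5, 7].
Step 2: syndromes of r = [2, 3, 1, 3, 10] (all sums mod 11).
  S_0 = Σ v_i r_i = 8·2 + 6·3 + 7·1 + 5·3 + 7·10 = 126 ≡ 5.
  S_1 = Σ v_i α_i r_i = 8·2·2 + 6·10·3 + 7·9·1 + 5·6·3 + 7·1·10 = 435 ≡ 6.
  α_i^2 mod 11 = [4, 1, 4, 3, 1].
  S_2 = Σ v_i α_i^2 r_i = 8·4·2 + 6·1·3 + 7·4·1 + 5·3·3 + 7·1·10 = 225 ≡ 5.
  S = (5, 6, 5) ≠ 0, so r is not a codeword (an error is present).
Step 3: locate the error. For a single error e at position i, S_ℓ = v_i·e·α_i^ℓ, so α_err = S_1/S_0.
  S_0^{−1} = 5^{−1} = 9 (mod 11), so α_err = 6·9 = 54 ≡ 10 = α_2. Error position i = 2.
  Consistency check: S_2/S_1 = 5·2 = 10 ≡ 10 = α_err ✓ (single-error assumption holds).
Step 4: error magnitude e = S_0/v_2 = S_0·∏_{j≠2}(α_2 − α_j) = 5·2 = 10 ≡ 10 (mod 11).
Step 5: correct position 2: c_2 = r_2 − e = 3 − 10 ≡ 4 (mod 11). Hence c = [2, 4, 1, 3, 10].
  Check: interpolating c through the α_i gives m(x) = 7 + 3·x (degree < 2) with m(α_i) = c_i for every i, so c is indeed a codeword.


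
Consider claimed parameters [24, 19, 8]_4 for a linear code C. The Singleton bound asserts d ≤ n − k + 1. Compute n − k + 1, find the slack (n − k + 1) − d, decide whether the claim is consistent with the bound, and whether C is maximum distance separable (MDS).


Singleton RHS = n − k + 1 = 6, slack = -2, bound violated (no such code; not MDS).

Singleton bound: d ≤ n − k + 1.
Here n = 24, k = 19, so n − k + 1 = 6.
Given d = 8, check d ≤ 6: NO.
Slack = (n − k + 1) − d = -2.
The slack is negative: d = 8 exceeds n − k + 1 = 6 by 2, so the Singleton bound is violated and no linear [24, 19, 8]_4 code can exist. In particular it is not MDS (MDS requires d = n − k + 1 exactly).
Description: the claimed parameters are [24, 19, 8]_4; such a code would be impossible (violates the Singleton bound).


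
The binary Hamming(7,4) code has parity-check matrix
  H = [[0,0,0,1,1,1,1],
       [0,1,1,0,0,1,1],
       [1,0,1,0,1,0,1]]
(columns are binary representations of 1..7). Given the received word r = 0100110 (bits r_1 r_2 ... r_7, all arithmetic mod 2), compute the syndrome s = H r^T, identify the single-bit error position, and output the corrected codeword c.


s = (0, 0, 1)^T, error position = 1, corrected codeword c = 1100110

Compute s = H r^T mod 2 one row at a time:
  s_1 = 0 + 1 + 1 + 0 = 2 ≡ 0 (mod 2).
  s_2 = 1 + 0 + 1 + 0 = 2 ≡ 0 (mod 2).
  s_3 = 0 + 0 + 1 + 0 = 1 ≡ 1 (mod 2).
s = (0, 0, 1)^T — this equals column 1 of H (binary 001), so error is at position 1.
Correct: flip bit 1 of r = 0100110 to get c = 1100110.


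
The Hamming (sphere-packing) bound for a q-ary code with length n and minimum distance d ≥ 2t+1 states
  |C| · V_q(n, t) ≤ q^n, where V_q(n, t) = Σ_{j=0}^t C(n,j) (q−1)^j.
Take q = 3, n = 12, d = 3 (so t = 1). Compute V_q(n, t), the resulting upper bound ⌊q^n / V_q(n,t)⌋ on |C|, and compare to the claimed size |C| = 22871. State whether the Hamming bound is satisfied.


V_q(n, t) = 25, q^n = 531441, Hamming bound = 21257, |C| = 22871 > bound (violated).

Step 1: Compute V_q(n, t) = Σ_{j=0}^1 C(n, j) (q−1)^j.
  j = 0: C(12,0)·(2)^0 = 1·1 = 1.
  j = 1: C(12,1)·(2)^1 = 12·2 = 24.
  V_q(n, t) = 1 + 24 = 25.
Step 2: q^n = 3^12 = 531441.
Step 3: Hamming bound ⌊q^n / V_q(n,t)⌋ = ⌊531441/25⌋ = 21257.
Step 4: Compare |C| = 22871 to 21257: violated.
The claimed |C| lies above the Hamming bound, so no 3-ary code of length 12 with d ≥ 3 can have 22871 codewords.


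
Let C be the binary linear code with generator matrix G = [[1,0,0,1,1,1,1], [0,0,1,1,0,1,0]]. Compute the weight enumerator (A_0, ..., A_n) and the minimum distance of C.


Weight distribution: A_0 = 1, A_3 = 1, A_4 = 1, A_5 = 1. Minimum distance d = 3.

Enumerate all 2^2 = 4 messages m ∈ F_2^2.
For each, compute codeword c = mG in F_2^7, then tally its weight.
  m = 00 → c = 0000000, weight = 0.
  m = 10 → c = 1001111, weight = 5.
  m = 01 → c = 0011010, weight = 3.
  m = 11 → c = 1010101, weight = 4.
Tally weights:
  weight 0: 1 codewords.
  weight 3: 1 codewords.
  weight 4: 1 codewords.
  weight 5: 1 codewords.
Minimum distance d = smallest w > 0 with A_w > 0 = 3.
Sanity: Σ A_w = 4 = 2^2 = 4 ✓.


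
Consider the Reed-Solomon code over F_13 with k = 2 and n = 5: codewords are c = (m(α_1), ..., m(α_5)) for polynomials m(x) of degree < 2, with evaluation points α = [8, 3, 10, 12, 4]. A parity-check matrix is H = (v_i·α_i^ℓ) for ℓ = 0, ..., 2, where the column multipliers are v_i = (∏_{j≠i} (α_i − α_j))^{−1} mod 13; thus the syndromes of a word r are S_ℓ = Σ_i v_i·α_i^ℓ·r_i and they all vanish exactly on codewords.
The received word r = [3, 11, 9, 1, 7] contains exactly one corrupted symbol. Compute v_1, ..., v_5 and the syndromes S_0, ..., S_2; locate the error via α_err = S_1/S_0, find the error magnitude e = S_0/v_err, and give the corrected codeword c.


S = (3, 11, 10), error at position 1, error magnitude e = 12, c = [4, 11, 9, 1, 7].

Step 1: column multipliers v_i = (∏_{j≠i}(α_i − α_j))^{−1} mod 13.
  i = 1 (α = 8): (8−3)(8−10)(8−12)(8−4) = 5·(−2)·(−4)·4 = 160 ≡ 4, so v_1 = 4^{−1} = 10 (mod 13).
  i = 2 (α = 3): (3−8)(3−10)(3−12)(3−4) = (−5)·(−7)·(−9)·(−1) = 315 ≡ 3, so v_2 = 3^{−1} = 9 (mod 13).
  i = 3 (α = 10): (10−8)(10−3)(10−12)(10−4) = 2·7·(−2)·6 = −168 ≡ 1, so v_3 = 1^{−1} = 1 (mod 13).
  i = 4 (α = 12): (12−8)(12−3)(12−10)(12−4) = 4·9·2·8 = 576 ≡ 4, so v_4 = 4^{−1} = 10 (mod 13).
  i = 5 (α = 4): (4−8)(4−3)(4−10)(4−12) = (−4)·1·(−6)·(−8) = −192 ≡ 3, so v_5 = 3^{−1} = 9 (mod 13).
  v = [10, 9, 1, 10, 9].
Step 2: syndromes of r = [3, 11, 9, 1, 7] (all sums mod 13).
  S_0 = Σ v_i r_i = 10·3 + 9·11 + 1·9 + 10·1 + 9·7 = 211 ≡ 3.
  S_1 = Σ v_i α_i r_i = 10·8·3 + 9·3·11 + 1·10·9 + 10·12·1 + 9·4·7 = 999 ≡ 11.
  α_i^2 mod 13 = [12, 9, 9, 1, 3].
  S_2 = Σ v_i α_i^2 r_i = 10·12·3 + 9·9·11 + 1·9·9 + 10·1·1 + 9·3·7 = 1531 ≡ 10.
  S = (3, 11, 10) ≠ 0, so r is not a codeword (an error is present).
Step 3: locate the error. For a single error e at position i, S_ℓ = v_i·e·α_i^ℓ, so α_err = S_1/S_0.
  S_0^{−1} = 3^{−1} = 9 (mod 13), so α_err = 11·9 = 99 ≡ 8 = α_1. Error position i = 1.
  Consistency check: S_2/S_1 = 10·6 = 60 ≡ 8 = α_err ✓ (single-error assumption holds).
Step 4: error magnitude e = S_0/v_1 = S_0·∏_{j≠1}(α_1 − α_j) = 3·4 = 12 ≡ 12 (mod 13).
Step 5: correct position 1: c_1 = r_1 − e = 3 − 12 ≡ 4 (mod 13). Hence c = [4, 11, 9, 1, 7].
  Check: interpolating c through the α_i gives m(x) = 10 + 9·x (degree < 2) with m(α_i) = c_i for every i, so c is indeed a codeword.


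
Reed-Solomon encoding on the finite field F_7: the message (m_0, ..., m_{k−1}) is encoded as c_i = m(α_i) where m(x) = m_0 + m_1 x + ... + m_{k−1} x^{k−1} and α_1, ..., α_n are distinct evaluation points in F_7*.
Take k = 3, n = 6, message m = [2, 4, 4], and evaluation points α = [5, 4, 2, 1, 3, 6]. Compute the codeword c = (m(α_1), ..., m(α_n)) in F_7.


c = [3, 5, 5, 3, 1, 2]

Message polynomial: m(x) = 2 + 4·x + 4·x^2 (mod 7).
For each evaluation point α_i, compute m(α_i) mod 7:
  α_1 = 5: Horner steps 4 → 3 → 3, so m(5) = 3.
  α_2 = 4: Horner steps 4 → 6 → 5, so m(4) = 5.
  α_3 = 2: Horner steps 4 → 5 → 5, so m(2) = 5.
  α_4 = 1: Horner steps 4 → 1 → 3, so m(1) = 3.
  α_5 = 3: Horner steps 4 → 2 → 1, so m(3) = 1.
  α_6 = 6: Horner steps 4 → 0 → 2, so m(6) = 2.
Codeword c = [3, 5, 5, 3, 1, 2] ∈ F_7^6.


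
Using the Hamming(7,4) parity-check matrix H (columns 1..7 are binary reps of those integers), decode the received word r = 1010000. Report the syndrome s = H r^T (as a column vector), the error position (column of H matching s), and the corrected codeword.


s = (0, 1, 0)^T, error position = 2, corrected codeword c = 1110000

Compute s = H r^T mod 2 one row at a time:
  s_1 = 0 + 0 + 0 + 0 = 0 ≡ 0 (mod 2).
  s_2 = 0 + 1 + 0 + 0 = 1 ≡ 1 (mod 2).
  s_3 = 1 + 1 + 0 + 0 = 2 ≡ 0 (mod 2).
s = (0, 1, 0)^T — this equals column 2 of H (binary 010), so error is at position 2.
Correct: flip bit 2 of r = 1010000 to get c = 1110000.


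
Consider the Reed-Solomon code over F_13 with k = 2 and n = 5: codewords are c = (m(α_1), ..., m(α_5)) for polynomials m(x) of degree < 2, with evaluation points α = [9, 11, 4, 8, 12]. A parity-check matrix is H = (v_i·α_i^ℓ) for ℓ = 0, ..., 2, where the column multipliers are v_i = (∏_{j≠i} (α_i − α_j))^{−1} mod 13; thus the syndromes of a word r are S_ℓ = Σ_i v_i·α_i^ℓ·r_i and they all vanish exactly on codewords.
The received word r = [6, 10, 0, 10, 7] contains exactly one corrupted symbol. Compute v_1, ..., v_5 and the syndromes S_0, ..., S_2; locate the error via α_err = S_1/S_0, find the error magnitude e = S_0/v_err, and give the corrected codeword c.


S = (9, 8, 10), error at position 2, error magnitude e = 12, c = [6, 11, 0, 10, 7].

Step 1: column multipliers v_i = (∏_{j≠i}(α_i − α_j))^{−1} mod 13.
  i = 1 (α = 9): (9−11)(9−4)(9−8)(9−12) = (−2)·5·1·(−3) = 30 ≡ 4, so v_1 = 4^{−1} = 10 (mod 13).
  i = 2 (α = 11): (11−9)(11−4)(11−8)(11−12) = 2·7·3·(−1) = −42 ≡ 10, so v_2 = 10^{−1} = 4 (mod 13).
  i = 3 (α = 4): (4−9)(4−11)(4−8)(4−12) = (−5)·(−7)·(−4)·(−8) = 1120 ≡ 2, so v_3 = 2^{−1} = 7 (mod 13).
  i = 4 (α = 8): (8−9)(8−11)(8−4)(8−12) = (−1)·(−3)·4·(−4) = −48 ≡ 4, so v_4 = 4^{−1} = 10 (mod 13).
  i = 5 (α = 12): (12−9)(12−11)(12−4)(12−8) = 3·1·8·4 = 96 ≡ 5, so v_5 = 5^{−1} = 8 (mod 13).
  v = [10, 4, 7, 10, 8].
Step 2: syndromes of r = [6, 10, 0, 10, 7] (all sums mod 13).
  S_0 = Σ v_i r_i = 10·6 + 4·10 + 7·0 + 10·10 + 8·7 = 256 ≡ 9.
  S_1 = Σ v_i α_i r_i = 10·9·6 + 4·11·10 + 7·4·0 + 10·8·10 + 8·12·7 = 2452 ≡ 8.
  α_i^2 mod 13 = [3, 4, 3, 12, 1].
  S_2 = Σ v_i α_i^2 r_i = 10·3·6 + 4·4·10 + 7·3·0 + 10·12·10 + 8·1·7 = 1596 ≡ 10.
  S = (9, 8, 10) ≠ 0, so r is not a codeword (an error is present).
Step 3: locate the error. For a single error e at position i, S_ℓ = v_i·e·α_i^ℓ, so α_err = S_1/S_0.
  S_0^{−1} = 9^{−1} = 3 (mod 13), so α_err = 8·3 = 24 ≡ 11 = α_2. Error position i = 2.
  Consistency check: S_2/S_1 = 10·5 = 50 ≡ 11 = α_err ✓ (single-error assumption holds).
Step 4: error magnitude e = S_0/v_2 = S_0·∏_{j≠2}(α_2 − α_j) = 9·10 = 90 ≡ 12 (mod 13).
Step 5: correct position 2: c_2 = r_2 − e = 10 − 12 ≡ 11 (mod 13). Hence c = [6, 11, 0, 10, 7].
  Check: interpolating c through the α_i gives m(x) = 3 + 9·x (degree < 2) with m(α_i) = c_i for every i, so c is indeed a codeword.


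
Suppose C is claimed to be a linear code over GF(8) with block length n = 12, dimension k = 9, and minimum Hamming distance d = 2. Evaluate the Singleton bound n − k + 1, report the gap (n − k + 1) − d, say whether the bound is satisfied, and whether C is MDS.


Singleton RHS = n − k + 1 = 4, slack = 2, bound satisfied, not MDS.

Singleton bound: d ≤ n − k + 1.
Here n = 12, k = 9, so n − k + 1 = 4.
Given d = 2, check d ≤ 4: YES.
Slack = (n − k + 1) − d = 2.
The code is NOT MDS (slack = 2 > 0).
Description: the claimed parameters are [12, 9, 2]_8; such a code would be non-MDS.


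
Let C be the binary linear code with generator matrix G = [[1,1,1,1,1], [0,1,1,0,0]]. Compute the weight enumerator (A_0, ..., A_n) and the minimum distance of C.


Weight distribution: A_0 = 1, A_2 = 1, A_3 = 1, A_5 = 1. Minimum distance d = 2.

Enumerate all 2^2 = 4 messages m ∈ F_2^2.
For each, compute codeword c = mG in F_2^5, then tally its weight.
  m = 00 → c = 00000, weight = 0.
  m = 10 → c = 11111, weight = 5.
  m = 01 → c = 01100, weight = 2.
  m = 11 → c = 10011, weight = 3.
Tally weights:
  weight 0: 1 codewords.
  weight 2: 1 codewords.
  weight 3: 1 codewords.
  weight 5: 1 codewords.
Minimum distance d = smallest w > 0 with A_w > 0 = 2.
Sanity: Σ A_w = 4 = 2^2 = 4 ✓.


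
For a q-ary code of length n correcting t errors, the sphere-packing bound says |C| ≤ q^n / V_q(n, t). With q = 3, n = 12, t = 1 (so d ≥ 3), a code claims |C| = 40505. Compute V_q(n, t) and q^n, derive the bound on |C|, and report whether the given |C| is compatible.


V_q(n, t) = 25, q^n = 531441, Hamming bound = 21257, |C| = 40505 > bound (violated).

Step 1: Compute V_q(n, t) = Σ_{j=0}^1 C(n, j) (q−1)^j.
  j = 0: C(12,0)·(2)^0 = 1·1 = 1.
  j = 1: C(12,1)·(2)^1 = 12·2 = 24.
  V_q(n, t) = 1 + 24 = 25.
Step 2: q^n = 3^12 = 531441.
Step 3: Hamming bound ⌊q^n / V_q(n,t)⌋ = ⌊531441/25⌋ = 21257.
Step 4: Compare |C| = 40505 to 21257: violated.
The claimed |C| lies above the Hamming bound, so no 3-ary code of length 12 with d ≥ 3 can have 40505 codewords.


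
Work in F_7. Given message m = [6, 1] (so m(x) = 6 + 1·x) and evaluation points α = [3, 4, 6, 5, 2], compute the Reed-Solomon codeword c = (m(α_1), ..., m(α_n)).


c = [2, 3, 5, 4, 1]

Message polynomial: m(x) = 6 + 1·x (mod 7).
For each evaluation point α_i, compute m(α_i) mod 7:
  α_1 = 3: Horner steps 1 → 2, so m(3) = 2.
  α_2 = 4: Horner steps 1 → 3, so m(4) = 3.
  α_3 = 6: Horner steps 1 → 5, so m(6) = 5.
  α_4 = 5: Horner steps 1 → 4, so m(5) = 4.
  α_5 = 2: Horner steps 1 → 1, so m(2) = 1.
Codeword c = [2, 3, 5, 4, 1] ∈ F_7^5.


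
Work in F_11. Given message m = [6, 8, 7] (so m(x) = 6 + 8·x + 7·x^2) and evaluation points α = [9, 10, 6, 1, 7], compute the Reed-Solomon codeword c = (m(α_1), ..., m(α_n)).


c = [7, 5, 9, 10, 9]

Message polynomial: m(x) = 6 + 8·x + 7·x^2 (mod 11).
For each evaluation point α_i, compute m(α_i) mod 11:
  α_1 = 9: Horner steps 7 → 5 → 7, so m(9) = 7.
  α_2 = 10: Horner steps 7 → 1 → 5, so m(10) = 5.
  α_3 = 6: Horner steps 7 → 6 → 9, so m(6) = 9.
  α_4 = 1: Horner steps 7 → 4 → 10, so m(1) = 10.
  α_5 = 7: Horner steps 7 → 2 → 9, so m(7) = 9.
Codeword c = [7, 5, 9, 10, 9] ∈ F_11^5.


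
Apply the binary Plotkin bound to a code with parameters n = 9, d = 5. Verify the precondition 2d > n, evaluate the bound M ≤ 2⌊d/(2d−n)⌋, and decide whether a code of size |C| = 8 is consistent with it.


Plotkin bound M ≤ 10; given |C| = 8 ≤ bound (satisfied).

Check applicability: 2d = 10, n = 9.
2d − n = 1 > 0, so Plotkin applies.
Compute d/(2d−n) = 5/1 ≈ 5.0000.
⌊d/(2d−n)⌋ = 5.
Plotkin bound: M ≤ 2·5 = 10.
Given |C| = 8, check: satisfied.
This |C| is below the Plotkin bound.


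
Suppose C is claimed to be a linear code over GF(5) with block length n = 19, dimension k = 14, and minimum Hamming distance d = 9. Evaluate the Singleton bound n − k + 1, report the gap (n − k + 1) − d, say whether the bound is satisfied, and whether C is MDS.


Singleton RHS = n − k + 1 = 6, slack = -3, bound violated (no such code; not MDS).

Singleton bound: d ≤ n − k + 1.
Here n = 19, k = 14, so n − k + 1 = 6.
Given d = 9, check d ≤ 6: NO.
Slack = (n − k + 1) − d = -3.
The slack is negative: d = 9 exceeds n − k + 1 = 6 by 3, so the Singleton bound is violated and no linear [19, 14, 9]_5 code can exist. In particular it is not MDS (MDS requires d = n − k + 1 exactly).
Description: the claimed parameters are [19, 14, 9]_5; such a code would be impossible (violates the Singleton bound).


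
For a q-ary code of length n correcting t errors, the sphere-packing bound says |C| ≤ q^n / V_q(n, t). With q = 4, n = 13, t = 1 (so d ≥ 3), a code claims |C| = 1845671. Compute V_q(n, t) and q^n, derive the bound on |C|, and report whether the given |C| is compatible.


V_q(n, t) = 40, q^n = 67108864, Hamming bound = 1677721, |C| = 1845671 > bound (violated).

Step 1: Compute V_q(n, t) = Σ_{j=0}^1 C(n, j) (q−1)^j.
  j = 0: C(13,0)·(3)^0 = 1·1 = 1.
  j = 1: C(13,1)·(3)^1 = 13·3 = 39.
  V_q(n, t) = 1 + 39 = 40.
Step 2: q^n = 4^13 = 67108864.
Step 3: Hamming bound ⌊q^n / V_q(n,t)⌋ = ⌊67108864/40⌋ = 1677721.
Step 4: Compare |C| = 1845671 to 1677721: violated.
The claimed |C| lies above the Hamming bound, so no 4-ary code of length 13 with d ≥ 3 can have 1845671 codewords.


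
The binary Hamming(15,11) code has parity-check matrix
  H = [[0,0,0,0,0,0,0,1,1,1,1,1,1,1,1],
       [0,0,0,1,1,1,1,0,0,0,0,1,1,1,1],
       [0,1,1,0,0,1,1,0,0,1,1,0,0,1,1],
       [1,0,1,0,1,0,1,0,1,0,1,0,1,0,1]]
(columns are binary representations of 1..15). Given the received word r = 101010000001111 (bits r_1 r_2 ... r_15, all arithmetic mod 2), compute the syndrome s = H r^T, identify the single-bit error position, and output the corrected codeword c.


s = (0, 1, 1, 1)^T, error position = 7, corrected codeword c = 101010100001111

Compute s = H r^T mod 2 one row at a time:
  s_1 = 0 + 0 + 0 + 0 + 1 + 1 + 1 + 1 = 4 ≡ 0 (mod 2).
  s_2 = 0 + 1 + 0 + 0 + 1 + 1 + 1 + 1 = 5 ≡ 1 (mod 2).
  s_3 = 0 + 1 + 0 + 0 + 0 + 0 + 1 + 1 = 3 ≡ 1 (mod 2).
  s_4 = 1 + 1 + 1 + 0 + 0 + 0 + 1 + 1 = 5 ≡ 1 (mod 2).
s = (0, 1, 1, 1)^T — this equals column 7 of H (binary 0111), so error is at position 7.
Correct: flip bit 7 of r = 101010000001111 to get c = 101010100001111.


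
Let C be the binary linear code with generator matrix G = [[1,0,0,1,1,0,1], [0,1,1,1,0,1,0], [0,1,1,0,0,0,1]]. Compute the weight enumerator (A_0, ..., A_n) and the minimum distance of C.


Weight distribution: A_0 = 1, A_3 = 3, A_4 = 2, A_5 = 1, A_6 = 1. Minimum distance d = 3.

Enumerate all 2^3 = 8 messages m ∈ F_2^3.
For each, compute codeword c = mG in F_2^7, then tally its weight.
  m = 000 → c = 0000000, weight = 0.
  m = 100 → c = 1001101, weight = 4.
  m = 010 → c = 0111010, weight = 4.
  m = 110 → c = 1110111, weight = 6.
  m = 001 → c = 0110001, weight = 3.
  m = 101 → c = 1111100, weight = 5.
  m = 011 → c = 0001011, weight = 3.
  m = 111 → c = 1000110, weight = 3.
Tally weights:
  weight 0: 1 codewords.
  weight 3: 3 codewords.
  weight 4: 2 codewords.
  weight 5: 1 codewords.
  weight 6: 1 codewords.
Minimum distance d = smallest w > 0 with A_w > 0 = 3.
Sanity: Σ A_w = 8 = 2^3 = 8 ✓.


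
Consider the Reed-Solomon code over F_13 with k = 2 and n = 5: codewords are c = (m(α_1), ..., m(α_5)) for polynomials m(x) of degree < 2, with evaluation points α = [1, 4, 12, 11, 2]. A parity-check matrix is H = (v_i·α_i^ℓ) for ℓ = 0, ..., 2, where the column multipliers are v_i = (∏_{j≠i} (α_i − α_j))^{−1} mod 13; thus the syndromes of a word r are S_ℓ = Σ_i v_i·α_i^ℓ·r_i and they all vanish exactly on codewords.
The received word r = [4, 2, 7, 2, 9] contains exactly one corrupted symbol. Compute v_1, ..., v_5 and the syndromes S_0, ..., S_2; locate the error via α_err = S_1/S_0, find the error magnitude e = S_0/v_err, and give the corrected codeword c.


S = (2, 8, 6), error at position 2, error magnitude e = 9, c = [4, 6, 7, 2, 9].

Step 1: column multipliers v_i = (∏_{j≠i}(α_i − α_j))^{−1} mod 13.
  i = 1 (α = 1): (1−4)(1−12)(1−11)(1−2) = (−3)·(−11)·(−10)·(−1) = 330 ≡ 5, so v_1 = 5^{−1} = 8 (mod 13).
  i = 2 (α = 4): (4−1)(4−12)(4−11)(4−2) = 3·(−8)·(−7)·2 = 336 ≡ 11, so v_2 = 11^{−1} = 6 (mod 13).
  i = 3 (α = 12): (12−1)(12−4)(12−11)(12−2) = 11·8·1·10 = 880 ≡ 9, so v_3 = 9^{−1} = 3 (mod 13).
  i = 4 (α = 11): (11−1)(11−4)(11−12)(11−2) = 10·7·(−1)·9 = −630 ≡ 7, so v_4 = 7^{−1} = 2 (mod 13).
  i = 5 (α = 2): (2−1)(2−4)(2−12)(2−11) = 1·(−2)·(−10)·(−9) = −180 ≡ 2, so v_5 = 2^{−1} = 7 (mod 13).
  v = [8, 6, 3, 2, 7].
Step 2: syndromes of r = [4, 2, 7, 2, 9] (all sums mod 13).
  S_0 = Σ v_i r_i = 8·4 + 6·2 + 3·7 + 2·2 + 7·9 = 132 ≡ 2.
  S_1 = Σ v_i α_i r_i = 8·1·4 + 6·4·2 + 3·12·7 + 2·11·2 + 7·2·9 = 502 ≡ 8.
  α_i^2 mod 13 = [1, 3, 1, 4, 4].
  S_2 = Σ v_i α_i^2 r_i = 8·1·4 + 6·3·2 + 3·1·7 + 2·4·2 + 7·4·9 = 357 ≡ 6.
  S = (2, 8, 6) ≠ 0, so r is not a codeword (an error is present).
Step 3: locate the error. For a single error e at position i, S_ℓ = v_i·e·α_i^ℓ, so α_err = S_1/S_0.
  S_0^{−1} = 2^{−1} = 7 (mod 13), so α_err = 8·7 = 56 ≡ 4 = α_2. Error position i = 2.
  Consistency check: S_2/S_1 = 6·5 = 30 ≡ 4 = α_err ✓ (single-error assumption holds).
Step 4: error magnitude e = S_0/v_2 = S_0·∏_{j≠2}(α_2 − α_j) = 2·11 = 22 ≡ 9 (mod 13).
Step 5: correct position 2: c_2 = r_2 − e = 2 − 9 ≡ 6 (mod 13). Hence c = [4, 6, 7, 2, 9].
  Check: interpolating c through the α_i gives m(x) = 12 + 5·x (degree < 2) with m(α_i) = c_i for every i, so c is indeed a codeword.


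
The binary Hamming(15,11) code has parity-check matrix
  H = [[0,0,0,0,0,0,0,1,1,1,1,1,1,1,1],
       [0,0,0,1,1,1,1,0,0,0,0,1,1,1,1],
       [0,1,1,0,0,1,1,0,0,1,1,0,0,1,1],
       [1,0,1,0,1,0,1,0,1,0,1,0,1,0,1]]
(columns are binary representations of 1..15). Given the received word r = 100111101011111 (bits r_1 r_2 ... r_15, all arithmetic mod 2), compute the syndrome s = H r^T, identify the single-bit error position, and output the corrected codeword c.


s = (0, 0, 1, 1)^T, error position = 3, corrected codeword c = 101111101011111

Compute s = H r^T mod 2 one row at a time:
  s_1 = 0 + 1 + 0 + 1 + 1 + 1 + 1 + 1 = 6 ≡ 0 (mod 2).
  s_2 = 1 + 1 + 1 + 1 + 1 + 1 + 1 + 1 = 8 ≡ 0 (mod 2).
  s_3 = 0 + 0 + 1 + 1 + 0 + 1 + 1 + 1 = 5 ≡ 1 (mod 2).
  s_4 = 1 + 0 + 1 + 1 + 1 + 1 + 1 + 1 = 7 ≡ 1 (mod 2).
s = (0, 0, 1, 1)^T — this equals column 3 of H (binary 0011), so error is at position 3.
Correct: flip bit 3 of r = 100111101011111 to get c = 101111101011111.


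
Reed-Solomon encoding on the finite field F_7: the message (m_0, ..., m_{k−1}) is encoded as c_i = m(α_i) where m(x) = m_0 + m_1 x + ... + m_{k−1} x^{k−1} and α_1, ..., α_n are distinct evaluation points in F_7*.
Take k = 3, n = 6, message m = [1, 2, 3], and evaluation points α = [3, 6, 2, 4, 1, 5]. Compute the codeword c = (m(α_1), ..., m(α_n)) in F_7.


c = [6, 2, 3, 1, 6, 2]

Message polynomial: m(x) = 1 + 2·x + 3·x^2 (mod 7).
For each evaluation point α_i, compute m(α_i) mod 7:
  α_1 = 3: Horner steps 3 → 4 → 6, so m(3) = 6.
  α_2 = 6: Horner steps 3 → 6 → 2, so m(6) = 2.
  α_3 = 2: Horner steps 3 → 1 → 3, so m(2) = 3.
  α_4 = 4: Horner steps 3 → 0 → 1, so m(4) = 1.
  α_5 = 1: Horner steps 3 → 5 → 6, so m(1) = 6.
  α_6 = 5: Horner steps 3 → 3 → 2, so m(5) = 2.
Codeword c = [6, 2, 3, 1, 6, 2] ∈ F_7^6.


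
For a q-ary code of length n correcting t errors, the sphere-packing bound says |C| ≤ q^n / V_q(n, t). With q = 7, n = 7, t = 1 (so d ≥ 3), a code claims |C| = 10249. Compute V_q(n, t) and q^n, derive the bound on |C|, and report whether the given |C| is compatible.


V_q(n, t) = 43, q^n = 823543, Hamming bound = 19152, |C| = 10249 ≤ bound (satisfied).

Step 1: Compute V_q(n, t) = Σ_{j=0}^1 C(n, j) (q−1)^j.
  j = 0: C(7,0)·(6)^0 = 1·1 = 1.
  j = 1: C(7,1)·(6)^1 = 7·6 = 42.
  V_q(n, t) = 1 + 42 = 43.
Step 2: q^n = 7^7 = 823543.
Step 3: Hamming bound ⌊q^n / V_q(n,t)⌋ = ⌊823543/43⌋ = 19152.
Step 4: Compare |C| = 10249 to 19152: satisfied.
The claimed |C| lies below the Hamming bound.


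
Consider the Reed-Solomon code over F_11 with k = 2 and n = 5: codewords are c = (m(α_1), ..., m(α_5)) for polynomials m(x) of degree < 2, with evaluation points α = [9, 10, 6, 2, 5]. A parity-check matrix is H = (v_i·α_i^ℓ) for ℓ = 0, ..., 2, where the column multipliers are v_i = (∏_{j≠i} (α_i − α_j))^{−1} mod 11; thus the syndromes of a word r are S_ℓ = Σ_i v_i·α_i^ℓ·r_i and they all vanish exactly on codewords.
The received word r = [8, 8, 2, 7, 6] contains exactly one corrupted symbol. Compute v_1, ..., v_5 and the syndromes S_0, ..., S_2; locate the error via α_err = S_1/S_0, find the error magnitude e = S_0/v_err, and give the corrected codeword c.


S = (10, 2, 7), error at position 1, error magnitude e = 7, c = [1, 8, 2, 7, 6].

Step 1: column multipliers v_i = (∏_{j≠i}(α_i − α_j))^{−1} mod 11.
  i = 1 (α = 9): (9−10)(9−6)(9−2)(9−5) = (−1)·3·7·4 = −84 ≡ 4, so v_1 = 4^{−1} = 3 (mod 11).
  i = 2 (α = 10): (10−9)(10−6)(10−2)(10−5) = 1·4·8·5 = 160 ≡ 6, so v_2 = 6^{−1} = 2 (mod 11).
  i = 3 (α = 6): (6−9)(6−10)(6−2)(6−5) = (−3)·(−4)·4·1 = 48 ≡ 4, so v_3 = 4^{−1} = 3 (mod 11).
  i = 4 (α = 2): (2−9)(2−10)(2−6)(2−5) = (−7)·(−8)·(−4)·(−3) = 672 ≡ 1, so v_4 = 1^{−1} = 1 (mod 11).
  i = 5 (α = 5): (5−9)(5−10)(5−6)(5−2) = (−4)·(−5)·(−1)·3 = −60 ≡ 6, so v_5 = 6^{−1} = 2 (mod 11).
  v = [3, 2, 3, 1, 2].
Step 2: syndromes of r = [8, 8, 2, 7, 6] (all sums mod 11).
  S_0 = Σ v_i r_i = 3·8 + 2·8 + 3·2 + 1·7 + 2·6 = 65 ≡ 10.
  S_1 = Σ v_i α_i r_i = 3·9·8 + 2·10·8 + 3·6·2 + 1·2·7 + 2·5·6 = 486 ≡ 2.
  α_i^2 mod 11 = [4, 1, 3, 4, 3].
  S_2 = Σ v_i α_i^2 r_i = 3·4·8 + 2·1·8 + 3·3·2 + 1·4·7 + 2·3·6 = 194 ≡ 7.
  S = (10, 2, 7) ≠ 0, so r is not a codeword (an error is present).
Step 3: locate the error. For a single error e at position i, S_ℓ = v_i·e·α_i^ℓ, so α_err = S_1/S_0.
  S_0^{−1} = 10^{−1} = 10 (mod 11), so α_err = 2·10 = 20 ≡ 9 = α_1. Error position i = 1.
  Consistency check: S_2/S_1 = 7·6 = 42 ≡ 9 = α_err ✓ (single-error assumption holds).
Step 4: error magnitude e = S_0/v_1 = S_0·∏_{j≠1}(α_1 − α_j) = 10·4 = 40 ≡ 7 (mod 11).
Step 5: correct position 1: c_1 = r_1 − e = 8 − 7 ≡ 1 (mod 11). Hence c = [1, 8, 2, 7, 6].
  Check: interpolating c through the α_i gives m(x) = 4 + 7·x (degree < 2) with m(α_i) = c_i for every i, so c is indeed a codeword.
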